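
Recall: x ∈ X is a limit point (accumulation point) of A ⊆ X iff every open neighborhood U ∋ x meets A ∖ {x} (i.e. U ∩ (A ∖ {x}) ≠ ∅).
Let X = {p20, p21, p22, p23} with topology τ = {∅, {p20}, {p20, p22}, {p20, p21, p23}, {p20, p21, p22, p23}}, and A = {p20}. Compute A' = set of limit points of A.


A' = {p21, p22, p23}

For each x ∈ X, list the open sets U ∈ τ with x ∈ U, then check whether U ∩ (A ∖ {x}) ≠ ∅ for every such U.
  x = p20: open {p20} ∋ x has {p20} ∩ (A ∖ {p20}) = ∅, so x is NOT a limit point.
  x = p21: opens ∋ x are {p20, p21, p23}, {p20, p21, p22, p23}; each meets A ∖ {p21}, so x IS a limit point.
  x = p22: opens ∋ x are {p20, p22}, {p20, p21, p22, p23}; each meets A ∖ {p22}, so x IS a limit point.
  x = p23: opens ∋ x are {p20, p21, p23}, {p20, p21, p22, p23}; each meets A ∖ {p23}, so x IS a limit point.
Collecting: A' = {p21, p22, p23}.


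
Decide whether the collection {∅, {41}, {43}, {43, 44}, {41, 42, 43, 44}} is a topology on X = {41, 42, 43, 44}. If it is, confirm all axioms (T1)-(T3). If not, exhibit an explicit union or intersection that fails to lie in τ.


τ is NOT a topology on X.

Axiom (T1): ∅ ∈ τ? Yes; X ∈ τ? Yes.
Axiom (T2/T3): check pairwise unions and intersections of members of τ.
Counterexample for (T2): {41} ∪ {43} = {41, 43} ∉ τ. Therefore τ is NOT a topology.


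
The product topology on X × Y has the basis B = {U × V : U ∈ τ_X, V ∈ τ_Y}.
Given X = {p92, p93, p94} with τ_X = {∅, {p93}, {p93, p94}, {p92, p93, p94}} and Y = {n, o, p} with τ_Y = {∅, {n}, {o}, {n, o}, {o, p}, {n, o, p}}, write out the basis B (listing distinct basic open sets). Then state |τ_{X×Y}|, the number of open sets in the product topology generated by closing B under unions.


Basis B = {∅ × ∅, {p93} × {n}, {p93} × {o}, {p93} × {n, o}, {p93, p94} × {n}, {p93} × {o, p}, {p93, p94} × {o}, {p92, p93, p94} × {n}, {p92, p93, p94} × {o}, {p93} × {n, o, p}, {p93, p94} × {n, o}, {p93, p94} × {o, p}, {p92, p93, p94} × {n, o}, {p92, p93, p94} × {o, p}, {p93, p94} × {n, o, p}, {p92, p93, p94} × {n, o, p}}; |τ_{X×Y}| = 40.

Enumerate products U × V with U ∈ τ_X, V ∈ τ_Y (deduplicated):
  ∅ × ∅ = {} (∅)
  {p93} × {n} = {(p93,n)}
  {p93} × {o} = {(p93,o)}
  {p93} × {n, o} = {(p93,n), (p93,o)}
  {p93, p94} × {n} = {(p93,n), (p94,n)}
  {p93} × {o, p} = {(p93,o), (p93,p)}
  {p93, p94} × {o} = {(p93,o), (p94,o)}
  {p92, p93, p94} × {n} = {(p92,n), (p93,n), (p94,n)}
  {p92, p93, p94} × {o} = {(p92,o), (p93,o), (p94,o)}
  {p93} × {n, o, p} = {(p93,n), (p93,o), (p93,p)}
  {p93, p94} × {n, o} = {(p93,n), (p93,o), (p94,n), (p94,o)}
  {p93, p94} × {o, p} = {(p93,o), (p93,p), (p94,o), (p94,p)}
  {p92, p93, p94} × {n, o} = {(p92,n), (p92,o), (p93,n), (p93,o), (p94,n), (p94,o)}
  {p92, p93, p94} × {o, p} = {(p92,o), (p92,p), (p93,o), (p93,p), (p94,o), (p94,p)}
  {p93, p94} × {n, o, p} = {(p93,n), (p93,o), (p93,p), (p94,n), (p94,o), (p94,p)}
  {p92, p93, p94} × {n, o, p} = {(p92,n), (p92,o), (p92,p), (p93,n), (p93,o), (p93,p), (p94,n), (p94,o), (p94,p)}
These 16 distinct sets form the basis B.
Close under arbitrary unions to get τ_{X×Y}; counting gives |τ_{X×Y}| = 40.


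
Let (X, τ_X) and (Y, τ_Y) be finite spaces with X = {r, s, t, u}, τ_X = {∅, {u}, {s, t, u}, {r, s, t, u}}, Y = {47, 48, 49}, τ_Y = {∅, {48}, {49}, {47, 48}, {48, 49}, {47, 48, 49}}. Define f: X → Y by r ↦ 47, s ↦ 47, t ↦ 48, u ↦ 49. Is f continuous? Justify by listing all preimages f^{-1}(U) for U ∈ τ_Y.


f is NOT continuous.

Compute f^{-1}(U) for each U ∈ τ_Y:
  U = ∅: f^{-1}(U) = ∅ ∈ τ_X ✓.
  U = {48}: f^{-1}(U) = {t} ∉ τ_X ✗.
  U = {49}: f^{-1}(U) = {u} ∈ τ_X ✓.
  U = {47, 48}: f^{-1}(U) = {r, s, t} ∉ τ_X ✗.
  U = {48, 49}: f^{-1}(U) = {t, u} ∉ τ_X ✗.
  U = {47, 48, 49}: f^{-1}(U) = {r, s, t, u} ∈ τ_X ✓.
Found U = {48} with f^{-1}(U) = {t} not in τ_X. Therefore f is NOT continuous.


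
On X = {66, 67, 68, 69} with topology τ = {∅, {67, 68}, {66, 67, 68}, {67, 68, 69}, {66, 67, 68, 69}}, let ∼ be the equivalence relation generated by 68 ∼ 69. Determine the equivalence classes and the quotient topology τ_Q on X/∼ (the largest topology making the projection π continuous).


X/∼ = {[66], [67], [68=69]}; |τ_Q| = 3.

Equivalence classes: [66], [67], [68=69].
Quotient map π: X → X/∼ sends 66 ↦ [66], 67 ↦ [67], 68 ↦ [68=69], 69 ↦ [68=69].
For each subset V ⊆ X/∼, compute π^{-1}(V) ⊆ X and check whether π^{-1}(V) ∈ τ. V is open in τ_Q iff π^{-1}(V) ∈ τ.
  V = {}: π^{-1}(V) = ∅ ∈ τ ✓.
  V = {[66]}: π^{-1}(V) = {66} ∉ τ ✗.
  V = {[67]}: π^{-1}(V) = {67} ∉ τ ✗.
  V = {[66], [67]}: π^{-1}(V) = {66, 67} ∉ τ ✗.
  V = {[68=69]}: π^{-1}(V) = {68, 69} ∉ τ ✗.
  V = {[66], [68=69]}: π^{-1}(V) = {66, 68, 69} ∉ τ ✗.
  V = {[67], [68=69]}: π^{-1}(V) = {67, 68, 69} ∈ τ ✓.
  V = {[66], [67], [68=69]}: π^{-1}(V) = {66, 67, 68, 69} ∈ τ ✓.
Open sets in the quotient: τ_Q = {{}, {[67], [68=69]}, {[66], [67], [68=69]}} (3 elements).


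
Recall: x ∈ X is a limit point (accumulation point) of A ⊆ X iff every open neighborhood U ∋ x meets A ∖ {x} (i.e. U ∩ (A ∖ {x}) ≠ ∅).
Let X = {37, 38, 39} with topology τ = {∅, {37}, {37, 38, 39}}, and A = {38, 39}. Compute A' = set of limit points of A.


A' = {38, 39}

For each x ∈ X, list the open sets U ∈ τ with x ∈ U, then check whether U ∩ (A ∖ {x}) ≠ ∅ for every such U.
  x = 37: open {37} ∋ x has {37} ∩ (A ∖ {37}) = ∅, so x is NOT a limit point.
  x = 38: opens ∋ x are {37, 38, 39}; each meets A ∖ {38}, so x IS a limit point.
  x = 39: opens ∋ x are {37, 38, 39}; each meets A ∖ {39}, so x IS a limit point.
Collecting: A' = {38, 39}.


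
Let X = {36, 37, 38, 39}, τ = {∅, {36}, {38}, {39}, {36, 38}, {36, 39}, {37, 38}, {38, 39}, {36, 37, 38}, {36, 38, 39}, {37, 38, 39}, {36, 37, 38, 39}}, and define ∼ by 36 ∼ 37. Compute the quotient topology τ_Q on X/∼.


X/∼ = {[36=37], [38], [39]}; |τ_Q| = 6.

Equivalence classes: [36=37], [38], [39].
Quotient map π: X → X/∼ sends 36 ↦ [36=37], 37 ↦ [36=37], 38 ↦ [38], 39 ↦ [39].
For each subset V ⊆ X/∼, compute π^{-1}(V) ⊆ X and check whether π^{-1}(V) ∈ τ. V is open in τ_Q iff π^{-1}(V) ∈ τ.
  V = {}: π^{-1}(V) = ∅ ∈ τ ✓.
  V = {[36=37]}: π^{-1}(V) = {36, 37} ∉ τ ✗.
  V = {[38]}: π^{-1}(V) = {38} ∈ τ ✓.
  V = {[36=37], [38]}: π^{-1}(V) = {36, 37, 38} ∈ τ ✓.
  V = {[39]}: π^{-1}(V) = {39} ∈ τ ✓.
  V = {[36=37], [39]}: π^{-1}(V) = {36, 37, 39} ∉ τ ✗.
  V = {[38], [39]}: π^{-1}(V) = {38, 39} ∈ τ ✓.
  V = {[36=37], [38], [39]}: π^{-1}(V) = {36, 37, 38, 39} ∈ τ ✓.
Open sets in the quotient: τ_Q = {{}, {[38]}, {[36=37], [38]}, {[39]}, {[38], [39]}, {[36=37], [38], [39]}} (6 elements).


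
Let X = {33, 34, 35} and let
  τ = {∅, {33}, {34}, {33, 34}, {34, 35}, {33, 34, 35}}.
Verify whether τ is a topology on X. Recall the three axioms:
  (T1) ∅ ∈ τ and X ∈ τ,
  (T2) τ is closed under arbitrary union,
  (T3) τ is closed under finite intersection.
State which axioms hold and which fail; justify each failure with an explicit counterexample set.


τ IS a topology on X.

Axiom (T1): ∅ ∈ τ? Yes; X ∈ τ? Yes.
Axiom (T2/T3): check pairwise unions and intersections of members of τ.
All pairwise intersections and unions checked — each lies in τ. Therefore τ satisfies (T1), (T2), (T3): it IS a topology on X.


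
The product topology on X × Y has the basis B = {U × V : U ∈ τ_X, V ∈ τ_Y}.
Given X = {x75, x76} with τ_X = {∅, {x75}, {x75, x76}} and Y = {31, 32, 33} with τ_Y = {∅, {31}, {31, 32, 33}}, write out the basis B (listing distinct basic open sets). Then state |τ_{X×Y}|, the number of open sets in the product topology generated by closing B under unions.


Basis B = {∅ × ∅, {x75} × {31}, {x75, x76} × {31}, {x75} × {31, 32, 33}, {x75, x76} × {31, 32, 33}}; |τ_{X×Y}| = 6.

Enumerate products U × V with U ∈ τ_X, V ∈ τ_Y (deduplicated):
  ∅ × ∅ = {} (∅)
  {x75} × {31} = {(x75,31)}
  {x75, x76} × {31} = {(x75,31), (x76,31)}
  {x75} × {31, 32, 33} = {(x75,31), (x75,32), (x75,33)}
  {x75, x76} × {31, 32, 33} = {(x75,31), (x75,32), (x75,33), (x76,31), (x76,32), (x76,33)}
These 5 distinct sets form the basis B.
Close under arbitrary unions to get τ_{X×Y}; counting gives |τ_{X×Y}| = 6.


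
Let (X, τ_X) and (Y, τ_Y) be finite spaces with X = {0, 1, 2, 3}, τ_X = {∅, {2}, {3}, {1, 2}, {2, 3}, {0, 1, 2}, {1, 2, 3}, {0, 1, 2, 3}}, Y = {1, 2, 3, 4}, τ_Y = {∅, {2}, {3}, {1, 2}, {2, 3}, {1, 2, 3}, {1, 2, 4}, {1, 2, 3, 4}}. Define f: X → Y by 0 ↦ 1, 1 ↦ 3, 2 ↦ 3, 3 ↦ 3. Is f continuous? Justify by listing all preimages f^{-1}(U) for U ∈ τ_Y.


f is NOT continuous.

Compute f^{-1}(U) for each U ∈ τ_Y:
  U = ∅: f^{-1}(U) = ∅ ∈ τ_X ✓.
  U = {2}: f^{-1}(U) = ∅ ∈ τ_X ✓.
  U = {3}: f^{-1}(U) = {1, 2, 3} ∈ τ_X ✓.
  U = {1, 2}: f^{-1}(U) = {0} ∉ τ_X ✗.
  U = {2, 3}: f^{-1}(U) = {1, 2, 3} ∈ τ_X ✓.
  U = {1, 2, 3}: f^{-1}(U) = {0, 1, 2, 3} ∈ τ_X ✓.
  U = {1, 2, 4}: f^{-1}(U) = {0} ∉ τ_X ✗.
  U = {1, 2, 3, 4}: f^{-1}(U) = {0, 1, 2, 3} ∈ τ_X ✓.
Found U = {1, 2} with f^{-1}(U) = {0} not in τ_X. Therefore f is NOT continuous.


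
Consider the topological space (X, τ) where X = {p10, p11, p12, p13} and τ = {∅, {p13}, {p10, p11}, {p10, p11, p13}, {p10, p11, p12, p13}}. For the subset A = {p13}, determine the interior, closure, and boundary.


int(A) = {p13}, cl(A) = {p12, p13}, ∂A = {p12}.

Closed sets in (X, τ) are complements of opens:
  closed(X, τ) = {∅, {p12}, {p12, p13}, {p10, p11, p12}, {p10, p11, p12, p13}}.
int(A) = ⋃ {U ∈ τ : U ⊆ A}. Opens contained in A: ∅, {p13}.
Taking the union of these: int(A) = {p13}.
cl(A) = ⋂ {C closed : A ⊆ C}. Closed sets containing A: {p12, p13}, {p10, p11, p12, p13}.
Intersecting these: cl(A) = {p12, p13}.
∂A = cl(A) ∖ int(A) = {p12, p13} ∖ {p13} = {p12}.


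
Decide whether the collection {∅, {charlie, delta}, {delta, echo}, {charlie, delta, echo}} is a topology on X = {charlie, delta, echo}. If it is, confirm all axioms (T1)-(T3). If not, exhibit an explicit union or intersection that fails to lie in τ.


τ is NOT a topology on X.

Axiom (T1): ∅ ∈ τ? Yes; X ∈ τ? Yes.
Axiom (T2/T3): check pairwise unions and intersections of members of τ.
Counterexample for (T3): {charlie, delta} ∩ {delta, echo} = {delta} ∉ τ. Therefore τ is NOT a topology.


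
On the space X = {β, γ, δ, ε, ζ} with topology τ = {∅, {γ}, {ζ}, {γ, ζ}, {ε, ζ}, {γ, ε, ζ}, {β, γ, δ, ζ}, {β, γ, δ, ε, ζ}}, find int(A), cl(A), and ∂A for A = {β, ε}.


int(A) = ∅, cl(A) = {β, δ, ε}, ∂A = {β, δ, ε}.

Closed sets in (X, τ) are complements of opens:
  closed(X, τ) = {∅, {ε}, {β, δ}, {β, γ, δ}, {β, δ, ε}, {β, γ, δ, ε}, {β, δ, ε, ζ}, {β, γ, δ, ε, ζ}}.
int(A) = ⋃ {U ∈ τ : U ⊆ A}. Opens contained in A: ∅.
Taking the union of these: int(A) = ∅.
cl(A) = ⋂ {C closed : A ⊆ C}. Closed sets containing A: {β, δ, ε}, {β, γ, δ, ε}, {β, δ, ε, ζ}, {β, γ, δ, ε, ζ}.
Intersecting these: cl(A) = {β, δ, ε}.
∂A = cl(A) ∖ int(A) = {β, δ, ε} ∖ ∅ = {β, δ, ε}.


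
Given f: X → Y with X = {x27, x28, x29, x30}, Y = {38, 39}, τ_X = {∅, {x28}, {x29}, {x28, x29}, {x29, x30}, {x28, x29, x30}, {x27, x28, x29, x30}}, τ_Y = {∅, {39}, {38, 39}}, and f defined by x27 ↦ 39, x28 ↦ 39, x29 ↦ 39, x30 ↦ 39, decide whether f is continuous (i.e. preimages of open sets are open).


f IS continuous.

Compute f^{-1}(U) for each U ∈ τ_Y:
  U = ∅: f^{-1}(U) = ∅ ∈ τ_X ✓.
  U = {39}: f^{-1}(U) = {x27, x28, x29, x30} ∈ τ_X ✓.
  U = {38, 39}: f^{-1}(U) = {x27, x28, x29, x30} ∈ τ_X ✓.
Every preimage lies in τ_X, so f IS continuous.


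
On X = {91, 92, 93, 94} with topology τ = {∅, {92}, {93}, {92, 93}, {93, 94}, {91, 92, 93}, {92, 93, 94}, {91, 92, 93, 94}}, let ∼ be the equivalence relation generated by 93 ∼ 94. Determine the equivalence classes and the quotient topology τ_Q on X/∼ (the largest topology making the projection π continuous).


X/∼ = {[91], [92], [93=94]}; |τ_Q| = 5.

Equivalence classes: [91], [92], [93=94].
Quotient map π: X → X/∼ sends 91 ↦ [91], 92 ↦ [92], 93 ↦ [93=94], 94 ↦ [93=94].
For each subset V ⊆ X/∼, compute π^{-1}(V) ⊆ X and check whether π^{-1}(V) ∈ τ. V is open in τ_Q iff π^{-1}(V) ∈ τ.
  V = {}: π^{-1}(V) = ∅ ∈ τ ✓.
  V = {[91]}: π^{-1}(V) = {91} ∉ τ ✗.
  V = {[92]}: π^{-1}(V) = {92} ∈ τ ✓.
  V = {[91], [92]}: π^{-1}(V) = {91, 92} ∉ τ ✗.
  V = {[93=94]}: π^{-1}(V) = {93, 94} ∈ τ ✓.
  V = {[91], [93=94]}: π^{-1}(V) = {91, 93, 94} ∉ τ ✗.
  V = {[92], [93=94]}: π^{-1}(V) = {92, 93, 94} ∈ τ ✓.
  V = {[91], [92], [93=94]}: π^{-1}(V) = {91, 92, 93, 94} ∈ τ ✓.
Open sets in the quotient: τ_Q = {{}, {[92]}, {[93=94]}, {[92], [93=94]}, {[91], [92], [93=94]}} (5 elements).


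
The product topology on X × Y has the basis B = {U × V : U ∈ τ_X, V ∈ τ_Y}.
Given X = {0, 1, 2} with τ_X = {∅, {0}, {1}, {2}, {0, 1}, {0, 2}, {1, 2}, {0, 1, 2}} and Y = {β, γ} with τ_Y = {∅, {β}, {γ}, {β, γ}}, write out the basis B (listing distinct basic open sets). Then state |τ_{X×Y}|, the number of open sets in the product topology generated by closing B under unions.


Basis B = {∅ × ∅, {0} × {β}, {0} × {γ}, {1} × {β}, {1} × {γ}, {2} × {β}, {2} × {γ}, {0} × {β, γ}, {0, 1} × {β}, {0, 2} × {β}, {0, 1} × {γ}, {0, 2} × {γ}, {1} × {β, γ}, {1, 2} × {β}, {1, 2} × {γ}, {2} × {β, γ}, {0, 1, 2} × {β}, {0, 1, 2} × {γ}, {0, 1} × {β, γ}, {0, 2} × {β, γ}, {1, 2} × {β, γ}, {0, 1, 2} × {β, γ}}; |τ_{X×Y}| = 64.

Enumerate products U × V with U ∈ τ_X, V ∈ τ_Y (deduplicated):
  ∅ × ∅ = {} (∅)
  {0} × {β} = {(0,β)}
  {0} × {γ} = {(0,γ)}
  {1} × {β} = {(1,β)}
  {1} × {γ} = {(1,γ)}
  {2} × {β} = {(2,β)}
  {2} × {γ} = {(2,γ)}
  {0} × {β, γ} = {(0,β), (0,γ)}
  {0, 1} × {β} = {(0,β), (1,β)}
  {0, 2} × {β} = {(0,β), (2,β)}
  {0, 1} × {γ} = {(0,γ), (1,γ)}
  {0, 2} × {γ} = {(0,γ), (2,γ)}
  {1} × {β, γ} = {(1,β), (1,γ)}
  {1, 2} × {β} = {(1,β), (2,β)}
  {1, 2} × {γ} = {(1,γ), (2,γ)}
  {2} × {β, γ} = {(2,β), (2,γ)}
  {0, 1, 2} × {β} = {(0,β), (1,β), (2,β)}
  {0, 1, 2} × {γ} = {(0,γ), (1,γ), (2,γ)}
  {0, 1} × {β, γ} = {(0,β), (0,γ), (1,β), (1,γ)}
  {0, 2} × {β, γ} = {(0,β), (0,γ), (2,β), (2,γ)}
  {1, 2} × {β, γ} = {(1,β), (1,γ), (2,β), (2,γ)}
  {0, 1, 2} × {β, γ} = {(0,β), (0,γ), (1,β), (1,γ), (2,β), (2,γ)}
These 22 distinct sets form the basis B.
Close under arbitrary unions to get τ_{X×Y}; counting gives |τ_{X×Y}| = 64.


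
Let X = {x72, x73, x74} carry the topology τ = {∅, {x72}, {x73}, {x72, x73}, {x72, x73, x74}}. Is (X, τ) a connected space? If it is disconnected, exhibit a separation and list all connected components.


(X, τ) is connected.

Find clopen sets (U ∈ τ with X ∖ U ∈ τ):
  U = ∅, X ∖ U = {x72, x73, x74} — both open, so U is clopen.
  U = {x72, x73, x74}, X ∖ U = ∅ — both open, so U is clopen.
Only trivial clopens (∅ and X) exist, so (X, τ) is connected.
Compute connected components by grouping points that agree on all clopens:
  component: {x72, x73, x74}


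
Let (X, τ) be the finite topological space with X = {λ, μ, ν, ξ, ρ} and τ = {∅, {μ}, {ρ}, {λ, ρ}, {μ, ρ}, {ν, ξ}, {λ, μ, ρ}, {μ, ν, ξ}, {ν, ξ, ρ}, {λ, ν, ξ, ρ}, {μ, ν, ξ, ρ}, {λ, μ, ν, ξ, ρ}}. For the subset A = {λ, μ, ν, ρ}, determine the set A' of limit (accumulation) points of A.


A' = {λ, ξ}

For each x ∈ X, list the open sets U ∈ τ with x ∈ U, then check whether U ∩ (A ∖ {x}) ≠ ∅ for every such U.
  x = λ: opens ∋ x are {λ, ρ}, {λ, μ, ρ}, {λ, ν, ξ, ρ}, {λ, μ, ν, ξ, ρ}; each meets A ∖ {λ}, so x IS a limit point.
  x = μ: open {μ} ∋ x has {μ} ∩ (A ∖ {μ}) = ∅, so x is NOT a limit point.
  x = ν: open {ν, ξ} ∋ x has {ν, ξ} ∩ (A ∖ {ν}) = ∅, so x is NOT a limit point.
  x = ξ: opens ∋ x are {ν, ξ}, {μ, ν, ξ}, {ν, ξ, ρ}, {λ, ν, ξ, ρ}, {μ, ν, ξ, ρ}, {λ, μ, ν, ξ, ρ}; each meets A ∖ {ξ}, so x IS a limit point.
  x = ρ: open {ρ} ∋ x has {ρ} ∩ (A ∖ {ρ}) = ∅, so x is NOT a limit point.
Collecting: A' = {λ, ξ}.


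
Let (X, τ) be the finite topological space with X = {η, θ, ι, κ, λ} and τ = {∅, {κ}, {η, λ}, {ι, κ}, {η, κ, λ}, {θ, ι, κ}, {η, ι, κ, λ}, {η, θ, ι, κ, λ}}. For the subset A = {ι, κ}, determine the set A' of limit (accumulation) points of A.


A' = {θ, ι}

For each x ∈ X, list the open sets U ∈ τ with x ∈ U, then check whether U ∩ (A ∖ {x}) ≠ ∅ for every such U.
  x = η: open {η, λ} ∋ x has {η, λ} ∩ (A ∖ {η}) = ∅, so x is NOT a limit point.
  x = θ: opens ∋ x are {θ, ι, κ}, {η, θ, ι, κ, λ}; each meets A ∖ {θ}, so x IS a limit point.
  x = ι: opens ∋ x are {ι, κ}, {θ, ι, κ}, {η, ι, κ, λ}, {η, θ, ι, κ, λ}; each meets A ∖ {ι}, so x IS a limit point.
  x = κ: open {κ} ∋ x has {κ} ∩ (A ∖ {κ}) = ∅, so x is NOT a limit point.
  x = λ: open {η, λ} ∋ x has {η, λ} ∩ (A ∖ {λ}) = ∅, so x is NOT a limit point.
Collecting: A' = {θ, ι}.


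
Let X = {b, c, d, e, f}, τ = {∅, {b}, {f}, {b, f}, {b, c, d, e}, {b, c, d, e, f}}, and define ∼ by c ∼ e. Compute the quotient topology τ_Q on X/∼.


X/∼ = {[b], [c=e], [d], [f]}; |τ_Q| = 6.

Equivalence classes: [b], [c=e], [d], [f].
Quotient map π: X → X/∼ sends b ↦ [b], c ↦ [c=e], d ↦ [d], e ↦ [c=e], f ↦ [f].
For each subset V ⊆ X/∼, compute π^{-1}(V) ⊆ X and check whether π^{-1}(V) ∈ τ. V is open in τ_Q iff π^{-1}(V) ∈ τ.
  V = {}: π^{-1}(V) = ∅ ∈ τ ✓.
  V = {[b]}: π^{-1}(V) = {b} ∈ τ ✓.
  V = {[c=e]}: π^{-1}(V) = {c, e} ∉ τ ✗.
  V = {[b], [c=e]}: π^{-1}(V) = {b, c, e} ∉ τ ✗.
  V = {[d]}: π^{-1}(V) = {d} ∉ τ ✗.
  V = {[b], [d]}: π^{-1}(V) = {b, d} ∉ τ ✗.
  V = {[c=e], [d]}: π^{-1}(V) = {c, d, e} ∉ τ ✗.
  V = {[b], [c=e], [d]}: π^{-1}(V) = {b, c, d, e} ∈ τ ✓.
  V = {[f]}: π^{-1}(V) = {f} ∈ τ ✓.
  V = {[b], [f]}: π^{-1}(V) = {b, f} ∈ τ ✓.
  V = {[c=e], [f]}: π^{-1}(V) = {c, e, f} ∉ τ ✗.
  V = {[b], [c=e], [f]}: π^{-1}(V) = {b, c, e, f} ∉ τ ✗.
  V = {[d], [f]}: π^{-1}(V) = {d, f} ∉ τ ✗.
  V = {[b], [d], [f]}: π^{-1}(V) = {b, d, f} ∉ τ ✗.
  V = {[c=e], [d], [f]}: π^{-1}(V) = {c, d, e, f} ∉ τ ✗.
  V = {[b], [c=e], [d], [f]}: π^{-1}(V) = {b, c, d, e, f} ∈ τ ✓.
Open sets in the quotient: τ_Q = {{}, {[b]}, {[b], [c=e], [d]}, {[f]}, {[b], [f]}, {[b], [c=e], [d], [f]}} (6 elements).


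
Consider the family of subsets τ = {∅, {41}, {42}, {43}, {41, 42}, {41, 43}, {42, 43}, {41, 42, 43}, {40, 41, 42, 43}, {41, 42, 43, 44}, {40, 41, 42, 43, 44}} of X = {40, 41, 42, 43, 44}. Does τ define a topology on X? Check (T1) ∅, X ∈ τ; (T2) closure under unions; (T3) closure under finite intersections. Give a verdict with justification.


τ IS a topology on X.

Axiom (T1): ∅ ∈ τ? Yes; X ∈ τ? Yes.
Axiom (T2/T3): check pairwise unions and intersections of members of τ.
All pairwise intersections and unions checked — each lies in τ. Therefore τ satisfies (T1), (T2), (T3): it IS a topology on X.


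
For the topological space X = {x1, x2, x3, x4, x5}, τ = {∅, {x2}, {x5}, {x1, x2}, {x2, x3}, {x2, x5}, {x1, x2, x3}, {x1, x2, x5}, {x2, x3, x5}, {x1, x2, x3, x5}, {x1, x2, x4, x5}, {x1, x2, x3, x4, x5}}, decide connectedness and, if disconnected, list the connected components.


(X, τ) is connected.

Find clopen sets (U ∈ τ with X ∖ U ∈ τ):
  U = ∅, X ∖ U = {x1, x2, x3, x4, x5} — both open, so U is clopen.
  U = {x1, x2, x3, x4, x5}, X ∖ U = ∅ — both open, so U is clopen.
Only trivial clopens (∅ and X) exist, so (X, τ) is connected.
Compute connected components by grouping points that agree on all clopens:
  component: {x1, x2, x3, x4, x5}


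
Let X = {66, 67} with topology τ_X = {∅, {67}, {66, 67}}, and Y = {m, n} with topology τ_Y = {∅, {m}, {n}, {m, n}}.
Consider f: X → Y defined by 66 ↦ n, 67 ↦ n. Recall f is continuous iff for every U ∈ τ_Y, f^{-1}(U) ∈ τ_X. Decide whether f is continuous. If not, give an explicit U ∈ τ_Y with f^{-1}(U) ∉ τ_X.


f IS continuous.

Compute f^{-1}(U) for each U ∈ τ_Y:
  U = ∅: f^{-1}(U) = ∅ ∈ τ_X ✓.
  U = {m}: f^{-1}(U) = ∅ ∈ τ_X ✓.
  U = {n}: f^{-1}(U) = {66, 67} ∈ τ_X ✓.
  U = {m, n}: f^{-1}(U) = {66, 67} ∈ τ_X ✓.
Every preimage lies in τ_X, so f IS continuous.


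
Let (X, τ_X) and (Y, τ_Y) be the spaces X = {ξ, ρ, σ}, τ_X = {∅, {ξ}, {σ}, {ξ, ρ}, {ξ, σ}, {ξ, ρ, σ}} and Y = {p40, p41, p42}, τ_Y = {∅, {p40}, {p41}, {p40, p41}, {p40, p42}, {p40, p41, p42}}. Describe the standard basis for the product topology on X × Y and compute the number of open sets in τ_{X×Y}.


Basis B = {∅ × ∅, {ξ} × {p40}, {ξ} × {p41}, {σ} × {p40}, {σ} × {p41}, {ξ} × {p40, p41}, {ξ} × {p40, p42}, {ξ, ρ} × {p40}, {ξ, σ} × {p40}, {ξ, ρ} × {p41}, {ξ, σ} × {p41}, {σ} × {p40, p41}, {σ} × {p40, p42}, {ξ} × {p40, p41, p42}, {ξ, ρ, σ} × {p40}, {ξ, ρ, σ} × {p41}, {σ} × {p40, p41, p42}, {ξ, ρ} × {p40, p41}, {ξ, σ} × {p40, p41}, {ξ, ρ} × {p40, p42}, {ξ, σ} × {p40, p42}, {ξ, ρ} × {p40, p41, p42}, {ξ, σ} × {p40, p41, p42}, {ξ, ρ, σ} × {p40, p41}, {ξ, ρ, σ} × {p40, p42}, {ξ, ρ, σ} × {p40, p41, p42}}; |τ_{X×Y}| = 108.

Enumerate products U × V with U ∈ τ_X, V ∈ τ_Y (deduplicated):
  ∅ × ∅ = {} (∅)
  {ξ} × {p40} = {(ξ,p40)}
  {ξ} × {p41} = {(ξ,p41)}
  {σ} × {p40} = {(σ,p40)}
  {σ} × {p41} = {(σ,p41)}
  {ξ} × {p40, p41} = {(ξ,p40), (ξ,p41)}
  {ξ} × {p40, p42} = {(ξ,p40), (ξ,p42)}
  {ξ, ρ} × {p40} = {(ξ,p40), (ρ,p40)}
  {ξ, σ} × {p40} = {(ξ,p40), (σ,p40)}
  {ξ, ρ} × {p41} = {(ξ,p41), (ρ,p41)}
  {ξ, σ} × {p41} = {(ξ,p41), (σ,p41)}
  {σ} × {p40, p41} = {(σ,p40), (σ,p41)}
  {σ} × {p40, p42} = {(σ,p40), (σ,p42)}
  {ξ} × {p40, p41, p42} = {(ξ,p40), (ξ,p41), (ξ,p42)}
  {ξ, ρ, σ} × {p40} = {(ξ,p40), (ρ,p40), (σ,p40)}
  {ξ, ρ, σ} × {p41} = {(ξ,p41), (ρ,p41), (σ,p41)}
  {σ} × {p40, p41, p42} = {(σ,p40), (σ,p41), (σ,p42)}
  {ξ, ρ} × {p40, p41} = {(ξ,p40), (ξ,p41), (ρ,p40), (ρ,p41)}
  {ξ, σ} × {p40, p41} = {(ξ,p40), (ξ,p41), (σ,p40), (σ,p41)}
  {ξ, ρ} × {p40, p42} = {(ξ,p40), (ξ,p42), (ρ,p40), (ρ,p42)}
  {ξ, σ} × {p40, p42} = {(ξ,p40), (ξ,p42), (σ,p40), (σ,p42)}
  {ξ, ρ} × {p40, p41, p42} = {(ξ,p40), (ξ,p41), (ξ,p42), (ρ,p40), (ρ,p41), (ρ,p42)}
  {ξ, σ} × {p40, p41, p42} = {(ξ,p40), (ξ,p41), (ξ,p42), (σ,p40), (σ,p41), (σ,p42)}
  {ξ, ρ, σ} × {p40, p41} = {(ξ,p40), (ξ,p41), (ρ,p40), (ρ,p41), (σ,p40), (σ,p41)}
  {ξ, ρ, σ} × {p40, p42} = {(ξ,p40), (ξ,p42), (ρ,p40), (ρ,p42), (σ,p40), (σ,p42)}
  {ξ, ρ, σ} × {p40, p41, p42} = {(ξ,p40), (ξ,p41), (ξ,p42), (ρ,p40), (ρ,p41), (ρ,p42), (σ,p40), (σ,p41), (σ,p42)}
These 26 distinct sets form the basis B.
Close under arbitrary unions to get τ_{X×Y}; counting gives |τ_{X×Y}| = 108.


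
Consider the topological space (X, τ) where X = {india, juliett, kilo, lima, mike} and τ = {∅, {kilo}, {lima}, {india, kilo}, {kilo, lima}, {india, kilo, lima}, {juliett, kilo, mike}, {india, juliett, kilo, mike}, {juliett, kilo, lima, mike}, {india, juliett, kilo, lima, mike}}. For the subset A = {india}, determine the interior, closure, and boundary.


int(A) = ∅, cl(A) = {india}, ∂A = {india}.

Closed sets in (X, τ) are complements of opens:
  closed(X, τ) = {∅, {india}, {lima}, {india, lima}, {juliett, mike}, {india, juliett, mike}, {juliett, lima, mike}, {india, juliett, kilo, mike}, {india, juliett, lima, mike}, {india, juliett, kilo, lima, mike}}.
int(A) = ⋃ {U ∈ τ : U ⊆ A}. Opens contained in A: ∅.
Taking the union of these: int(A) = ∅.
cl(A) = ⋂ {C closed : A ⊆ C}. Closed sets containing A: {india}, {india, lima}, {india, juliett, mike}, {india, juliett, kilo, mike}, {india, juliett, lima, mike}, {india, juliett, kilo, lima, mike}.
Intersecting these: cl(A) = {india}.
∂A = cl(A) ∖ int(A) = {india} ∖ ∅ = {india}.


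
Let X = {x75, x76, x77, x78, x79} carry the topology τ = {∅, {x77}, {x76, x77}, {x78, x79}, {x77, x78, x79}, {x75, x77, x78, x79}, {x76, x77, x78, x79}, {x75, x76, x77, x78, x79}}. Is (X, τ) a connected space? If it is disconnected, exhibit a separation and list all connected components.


(X, τ) is connected.

Find clopen sets (U ∈ τ with X ∖ U ∈ τ):
  U = ∅, X ∖ U = {x75, x76, x77, x78, x79} — both open, so U is clopen.
  U = {x75, x76, x77, x78, x79}, X ∖ U = ∅ — both open, so U is clopen.
Only trivial clopens (∅ and X) exist, so (X, τ) is connected.
Compute connected components by grouping points that agree on all clopens:
  component: {x75, x76, x77, x78, x79}


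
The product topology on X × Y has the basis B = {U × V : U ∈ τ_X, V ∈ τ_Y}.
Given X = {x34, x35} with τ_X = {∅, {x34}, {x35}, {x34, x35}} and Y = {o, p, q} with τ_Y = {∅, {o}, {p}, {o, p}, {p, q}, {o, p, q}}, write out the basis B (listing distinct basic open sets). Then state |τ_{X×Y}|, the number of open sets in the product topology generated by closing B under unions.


Basis B = {∅ × ∅, {x34} × {o}, {x34} × {p}, {x35} × {o}, {x35} × {p}, {x34} × {o, p}, {x34, x35} × {o}, {x34} × {p, q}, {x34, x35} × {p}, {x35} × {o, p}, {x35} × {p, q}, {x34} × {o, p, q}, {x35} × {o, p, q}, {x34, x35} × {o, p}, {x34, x35} × {p, q}, {x34, x35} × {o, p, q}}; |τ_{X×Y}| = 36.

Enumerate products U × V with U ∈ τ_X, V ∈ τ_Y (deduplicated):
  ∅ × ∅ = {} (∅)
  {x34} × {o} = {(x34,o)}
  {x34} × {p} = {(x34,p)}
  {x35} × {o} = {(x35,o)}
  {x35} × {p} = {(x35,p)}
  {x34} × {o, p} = {(x34,o), (x34,p)}
  {x34, x35} × {o} = {(x34,o), (x35,o)}
  {x34} × {p, q} = {(x34,p), (x34,q)}
  {x34, x35} × {p} = {(x34,p), (x35,p)}
  {x35} × {o, p} = {(x35,o), (x35,p)}
  {x35} × {p, q} = {(x35,p), (x35,q)}
  {x34} × {o, p, q} = {(x34,o), (x34,p), (x34,q)}
  {x35} × {o, p, q} = {(x35,o), (x35,p), (x35,q)}
  {x34, x35} × {o, p} = {(x34,o), (x34,p), (x35,o), (x35,p)}
  {x34, x35} × {p, q} = {(x34,p), (x34,q), (x35,p), (x35,q)}
  {x34, x35} × {o, p, q} = {(x34,o), (x34,p), (x34,q), (x35,o), (x35,p), (x35,q)}
These 16 distinct sets form the basis B.
Close under arbitrary unions to get τ_{X×Y}; counting gives |τ_{X×Y}| = 36.


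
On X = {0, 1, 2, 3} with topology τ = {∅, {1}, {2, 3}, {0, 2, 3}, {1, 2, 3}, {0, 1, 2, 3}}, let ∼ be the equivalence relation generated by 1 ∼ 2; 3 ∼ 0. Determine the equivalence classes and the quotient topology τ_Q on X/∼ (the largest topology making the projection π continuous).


X/∼ = {[0=3], [1=2]}; |τ_Q| = 2.

Equivalence classes: [0=3], [1=2].
Quotient map π: X → X/∼ sends 0 ↦ [0=3], 1 ↦ [1=2], 2 ↦ [1=2], 3 ↦ [0=3].
For each subset V ⊆ X/∼, compute π^{-1}(V) ⊆ X and check whether π^{-1}(V) ∈ τ. V is open in τ_Q iff π^{-1}(V) ∈ τ.
  V = {}: π^{-1}(V) = ∅ ∈ τ ✓.
  V = {[0=3]}: π^{-1}(V) = {0, 3} ∉ τ ✗.
  V = {[1=2]}: π^{-1}(V) = {1, 2} ∉ τ ✗.
  V = {[0=3], [1=2]}: π^{-1}(V) = {0, 1, 2, 3} ∈ τ ✓.
Open sets in the quotient: τ_Q = {{}, {[0=3], [1=2]}} (2 elements).


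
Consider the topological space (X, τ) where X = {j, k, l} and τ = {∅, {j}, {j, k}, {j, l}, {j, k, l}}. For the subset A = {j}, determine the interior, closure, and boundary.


int(A) = {j}, cl(A) = {j, k, l}, ∂A = {k, l}.

Closed sets in (X, τ) are complements of opens:
  closed(X, τ) = {∅, {k}, {l}, {k, l}, {j, k, l}}.
int(A) = ⋃ {U ∈ τ : U ⊆ A}. Opens contained in A: ∅, {j}.
Taking the union of these: int(A) = {j}.
cl(A) = ⋂ {C closed : A ⊆ C}. Closed sets containing A: {j, k, l}.
Intersecting these: cl(A) = {j, k, l}.
∂A = cl(A) ∖ int(A) = {j, k, l} ∖ {j} = {k, l}.


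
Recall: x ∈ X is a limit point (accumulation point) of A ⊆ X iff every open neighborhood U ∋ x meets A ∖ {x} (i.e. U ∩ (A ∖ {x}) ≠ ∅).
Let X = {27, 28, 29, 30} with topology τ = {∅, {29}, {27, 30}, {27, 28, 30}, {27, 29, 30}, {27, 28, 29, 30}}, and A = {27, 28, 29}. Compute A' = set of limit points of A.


A' = {28, 30}

For each x ∈ X, list the open sets U ∈ τ with x ∈ U, then check whether U ∩ (A ∖ {x}) ≠ ∅ for every such U.
  x = 27: open {27, 30} ∋ x has {27, 30} ∩ (A ∖ {27}) = ∅, so x is NOT a limit point.
  x = 28: opens ∋ x are {27, 28, 30}, {27, 28, 29, 30}; each meets A ∖ {28}, so x IS a limit point.
  x = 29: open {29} ∋ x has {29} ∩ (A ∖ {29}) = ∅, so x is NOT a limit point.
  x = 30: opens ∋ x are {27, 30}, {27, 28, 30}, {27, 29, 30}, {27, 28, 29, 30}; each meets A ∖ {30}, so x IS a limit point.
Collecting: A' = {28, 30}.


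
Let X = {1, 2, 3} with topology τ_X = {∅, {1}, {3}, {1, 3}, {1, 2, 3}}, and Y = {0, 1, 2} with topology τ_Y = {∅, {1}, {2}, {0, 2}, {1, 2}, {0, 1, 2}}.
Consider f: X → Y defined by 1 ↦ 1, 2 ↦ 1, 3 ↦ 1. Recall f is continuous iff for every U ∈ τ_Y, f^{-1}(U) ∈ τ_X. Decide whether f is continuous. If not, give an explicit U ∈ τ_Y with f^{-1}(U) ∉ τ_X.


f IS continuous.

Compute f^{-1}(U) for each U ∈ τ_Y:
  U = ∅: f^{-1}(U) = ∅ ∈ τ_X ✓.
  U = {1}: f^{-1}(U) = {1, 2, 3} ∈ τ_X ✓.
  U = {2}: f^{-1}(U) = ∅ ∈ τ_X ✓.
  U = {0, 2}: f^{-1}(U) = ∅ ∈ τ_X ✓.
  U = {1, 2}: f^{-1}(U) = {1, 2, 3} ∈ τ_X ✓.
  U = {0, 1, 2}: f^{-1}(U) = {1, 2, 3} ∈ τ_X ✓.
Every preimage lies in τ_X, so f IS continuous.


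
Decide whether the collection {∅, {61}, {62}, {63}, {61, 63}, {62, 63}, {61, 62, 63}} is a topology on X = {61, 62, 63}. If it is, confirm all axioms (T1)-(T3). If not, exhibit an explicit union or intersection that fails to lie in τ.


τ is NOT a topology on X.

Axiom (T1): ∅ ∈ τ? Yes; X ∈ τ? Yes.
Axiom (T2/T3): check pairwise unions and intersections of members of τ.
Counterexample for (T2): {61} ∪ {62} = {61, 62} ∉ τ. Therefore τ is NOT a topology.


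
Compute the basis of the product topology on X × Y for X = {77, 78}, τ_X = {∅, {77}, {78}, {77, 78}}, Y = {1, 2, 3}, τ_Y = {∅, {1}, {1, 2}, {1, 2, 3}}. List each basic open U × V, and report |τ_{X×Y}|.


Basis B = {∅ × ∅, {77} × {1}, {78} × {1}, {77} × {1, 2}, {77, 78} × {1}, {78} × {1, 2}, {77} × {1, 2, 3}, {78} × {1, 2, 3}, {77, 78} × {1, 2}, {77, 78} × {1, 2, 3}}; |τ_{X×Y}| = 16.

Enumerate products U × V with U ∈ τ_X, V ∈ τ_Y (deduplicated):
  ∅ × ∅ = {} (∅)
  {77} × {1} = {(77,1)}
  {78} × {1} = {(78,1)}
  {77} × {1, 2} = {(77,1), (77,2)}
  {77, 78} × {1} = {(77,1), (78,1)}
  {78} × {1, 2} = {(78,1), (78,2)}
  {77} × {1, 2, 3} = {(77,1), (77,2), (77,3)}
  {78} × {1, 2, 3} = {(78,1), (78,2), (78,3)}
  {77, 78} × {1, 2} = {(77,1), (77,2), (78,1), (78,2)}
  {77, 78} × {1, 2, 3} = {(77,1), (77,2), (77,3), (78,1), (78,2), (78,3)}
These 10 distinct sets form the basis B.
Close under arbitrary unions to get τ_{X×Y}; counting gives |τ_{X×Y}| = 16.


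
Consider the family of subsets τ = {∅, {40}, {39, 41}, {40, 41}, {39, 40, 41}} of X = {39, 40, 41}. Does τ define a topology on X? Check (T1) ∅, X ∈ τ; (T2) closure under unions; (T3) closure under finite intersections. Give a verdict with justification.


τ is NOT a topology on X.

Axiom (T1): ∅ ∈ τ? Yes; X ∈ τ? Yes.
Axiom (T2/T3): check pairwise unions and intersections of members of τ.
Counterexample for (T3): {39, 41} ∩ {40, 41} = {41} ∉ τ. Therefore τ is NOT a topology.


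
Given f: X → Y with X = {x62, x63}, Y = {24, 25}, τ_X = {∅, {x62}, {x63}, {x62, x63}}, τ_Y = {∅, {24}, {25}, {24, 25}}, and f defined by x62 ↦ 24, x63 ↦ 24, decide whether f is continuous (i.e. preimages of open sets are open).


f IS continuous.

Compute f^{-1}(U) for each U ∈ τ_Y:
  U = ∅: f^{-1}(U) = ∅ ∈ τ_X ✓.
  U = {24}: f^{-1}(U) = {x62, x63} ∈ τ_X ✓.
  U = {25}: f^{-1}(U) = ∅ ∈ τ_X ✓.
  U = {24, 25}: f^{-1}(U) = {x62, x63} ∈ τ_X ✓.
Every preimage lies in τ_X, so f IS continuous.


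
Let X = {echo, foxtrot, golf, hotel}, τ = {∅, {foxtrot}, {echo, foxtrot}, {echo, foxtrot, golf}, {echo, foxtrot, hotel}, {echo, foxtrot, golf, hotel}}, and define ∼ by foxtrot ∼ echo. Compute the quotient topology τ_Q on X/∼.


X/∼ = {[echo=foxtrot], [golf], [hotel]}; |τ_Q| = 5.

Equivalence classes: [echo=foxtrot], [golf], [hotel].
Quotient map π: X → X/∼ sends echo ↦ [echo=foxtrot], foxtrot ↦ [echo=foxtrot], golf ↦ [golf], hotel ↦ [hotel].
For each subset V ⊆ X/∼, compute π^{-1}(V) ⊆ X and check whether π^{-1}(V) ∈ τ. V is open in τ_Q iff π^{-1}(V) ∈ τ.
  V = {}: π^{-1}(V) = ∅ ∈ τ ✓.
  V = {[echo=foxtrot]}: π^{-1}(V) = {echo, foxtrot} ∈ τ ✓.
  V = {[golf]}: π^{-1}(V) = {golf} ∉ τ ✗.
  V = {[echo=foxtrot], [golf]}: π^{-1}(V) = {echo, foxtrot, golf} ∈ τ ✓.
  V = {[hotel]}: π^{-1}(V) = {hotel} ∉ τ ✗.
  V = {[echo=foxtrot], [hotel]}: π^{-1}(V) = {echo, foxtrot, hotel} ∈ τ ✓.
  V = {[golf], [hotel]}: π^{-1}(V) = {golf, hotel} ∉ τ ✗.
  V = {[echo=foxtrot], [golf], [hotel]}: π^{-1}(V) = {echo, foxtrot, golf, hotel} ∈ τ ✓.
Open sets in the quotient: τ_Q = {{}, {[echo=foxtrot]}, {[echo=foxtrot], [golf]}, {[echo=foxtrot], [hotel]}, {[echo=foxtrot], [golf], [hotel]}} (5 elements).


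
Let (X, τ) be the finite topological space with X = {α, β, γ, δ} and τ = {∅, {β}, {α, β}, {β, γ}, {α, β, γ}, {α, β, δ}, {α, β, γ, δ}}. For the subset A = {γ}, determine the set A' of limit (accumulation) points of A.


A' = ∅

For each x ∈ X, list the open sets U ∈ τ with x ∈ U, then check whether U ∩ (A ∖ {x}) ≠ ∅ for every such U.
  x = α: open {α, β} ∋ x has {α, β} ∩ (A ∖ {α}) = ∅, so x is NOT a limit point.
  x = β: open {β} ∋ x has {β} ∩ (A ∖ {β}) = ∅, so x is NOT a limit point.
  x = γ: open {β, γ} ∋ x has {β, γ} ∩ (A ∖ {γ}) = ∅, so x is NOT a limit point.
  x = δ: open {α, β, δ} ∋ x has {α, β, δ} ∩ (A ∖ {δ}) = ∅, so x is NOT a limit point.
Collecting: A' = ∅.


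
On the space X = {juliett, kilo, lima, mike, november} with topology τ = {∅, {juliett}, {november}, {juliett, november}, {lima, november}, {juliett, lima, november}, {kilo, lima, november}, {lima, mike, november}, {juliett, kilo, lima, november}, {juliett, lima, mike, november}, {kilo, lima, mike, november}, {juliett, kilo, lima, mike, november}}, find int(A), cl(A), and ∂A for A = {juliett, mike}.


int(A) = {juliett}, cl(A) = {juliett, mike}, ∂A = {mike}.

Closed sets in (X, τ) are complements of opens:
  closed(X, τ) = {∅, {juliett}, {kilo}, {mike}, {juliett, kilo}, {juliett, mike}, {kilo, mike}, {juliett, kilo, mike}, {kilo, lima, mike}, {juliett, kilo, lima, mike}, {kilo, lima, mike, november}, {juliett, kilo, lima, mike, november}}.
int(A) = ⋃ {U ∈ τ : U ⊆ A}. Opens contained in A: ∅, {juliett}.
Taking the union of these: int(A) = {juliett}.
cl(A) = ⋂ {C closed : A ⊆ C}. Closed sets containing A: {juliett, mike}, {juliett, kilo, mike}, {juliett, kilo, lima, mike}, {juliett, kilo, lima, mike, november}.
Intersecting these: cl(A) = {juliett, mike}.
∂A = cl(A) ∖ int(A) = {juliett, mike} ∖ {juliett} = {mike}.


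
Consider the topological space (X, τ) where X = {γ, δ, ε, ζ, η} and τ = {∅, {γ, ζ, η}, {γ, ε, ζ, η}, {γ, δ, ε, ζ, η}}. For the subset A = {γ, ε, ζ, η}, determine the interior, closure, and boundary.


int(A) = {γ, ε, ζ, η}, cl(A) = {γ, δ, ε, ζ, η}, ∂A = {δ}.

Closed sets in (X, τ) are complements of opens:
  closed(X, τ) = {∅, {δ}, {δ, ε}, {γ, δ, ε, ζ, η}}.
int(A) = ⋃ {U ∈ τ : U ⊆ A}. Opens contained in A: ∅, {γ, ζ, η}, {γ, ε, ζ, η}.
Taking the union of these: int(A) = {γ, ε, ζ, η}.
cl(A) = ⋂ {C closed : A ⊆ C}. Closed sets containing A: {γ, δ, ε, ζ, η}.
Intersecting these: cl(A) = {γ, δ, ε, ζ, η}.
∂A = cl(A) ∖ int(A) = {γ, δ, ε, ζ, η} ∖ {γ, ε, ζ, η} = {δ}.


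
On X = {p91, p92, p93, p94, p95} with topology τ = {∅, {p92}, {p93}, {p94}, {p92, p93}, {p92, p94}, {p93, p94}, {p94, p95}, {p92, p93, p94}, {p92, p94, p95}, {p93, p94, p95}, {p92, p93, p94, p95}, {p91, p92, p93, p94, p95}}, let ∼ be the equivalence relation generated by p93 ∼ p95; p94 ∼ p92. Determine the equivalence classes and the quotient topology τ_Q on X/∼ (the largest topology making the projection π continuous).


X/∼ = {[p91], [p92=p94], [p93=p95]}; |τ_Q| = 4.

Equivalence classes: [p91], [p92=p94], [p93=p95].
Quotient map π: X → X/∼ sends p91 ↦ [p91], p92 ↦ [p92=p94], p93 ↦ [p93=p95], p94 ↦ [p92=p94], p95 ↦ [p93=p95].
For each subset V ⊆ X/∼, compute π^{-1}(V) ⊆ X and check whether π^{-1}(V) ∈ τ. V is open in τ_Q iff π^{-1}(V) ∈ τ.
  V = {}: π^{-1}(V) = ∅ ∈ τ ✓.
  V = {[p91]}: π^{-1}(V) = {p91} ∉ τ ✗.
  V = {[p92=p94]}: π^{-1}(V) = {p92, p94} ∈ τ ✓.
  V = {[p91], [p92=p94]}: π^{-1}(V) = {p91, p92, p94} ∉ τ ✗.
  V = {[p93=p95]}: π^{-1}(V) = {p93, p95} ∉ τ ✗.
  V = {[p91], [p93=p95]}: π^{-1}(V) = {p91, p93, p95} ∉ τ ✗.
  V = {[p92=p94], [p93=p95]}: π^{-1}(V) = {p92, p93, p94, p95} ∈ τ ✓.
  V = {[p91], [p92=p94], [p93=p95]}: π^{-1}(V) = {p91, p92, p93, p94, p95} ∈ τ ✓.
Open sets in the quotient: τ_Q = {{}, {[p92=p94]}, {[p92=p94], [p93=p95]}, {[p91], [p92=p94], [p93=p95]}} (4 elements).


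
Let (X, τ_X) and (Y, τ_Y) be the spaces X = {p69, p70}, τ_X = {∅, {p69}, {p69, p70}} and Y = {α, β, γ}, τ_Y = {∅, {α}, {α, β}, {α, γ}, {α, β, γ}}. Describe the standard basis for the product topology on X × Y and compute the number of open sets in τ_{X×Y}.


Basis B = {∅ × ∅, {p69} × {α}, {p69} × {α, β}, {p69} × {α, γ}, {p69, p70} × {α}, {p69} × {α, β, γ}, {p69, p70} × {α, β}, {p69, p70} × {α, γ}, {p69, p70} × {α, β, γ}}; |τ_{X×Y}| = 14.

Enumerate products U × V with U ∈ τ_X, V ∈ τ_Y (deduplicated):
  ∅ × ∅ = {} (∅)
  {p69} × {α} = {(p69,α)}
  {p69} × {α, β} = {(p69,α), (p69,β)}
  {p69} × {α, γ} = {(p69,α), (p69,γ)}
  {p69, p70} × {α} = {(p69,α), (p70,α)}
  {p69} × {α, β, γ} = {(p69,α), (p69,β), (p69,γ)}
  {p69, p70} × {α, β} = {(p69,α), (p69,β), (p70,α), (p70,β)}
  {p69, p70} × {α, γ} = {(p69,α), (p69,γ), (p70,α), (p70,γ)}
  {p69, p70} × {α, β, γ} = {(p69,α), (p69,β), (p69,γ), (p70,α), (p70,β), (p70,γ)}
These 9 distinct sets form the basis B.
Close under arbitrary unions to get τ_{X×Y}; counting gives |τ_{X×Y}| = 14.


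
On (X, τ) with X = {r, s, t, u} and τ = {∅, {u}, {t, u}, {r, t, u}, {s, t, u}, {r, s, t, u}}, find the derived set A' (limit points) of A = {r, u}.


A' = {r, s, t}

For each x ∈ X, list the open sets U ∈ τ with x ∈ U, then check whether U ∩ (A ∖ {x}) ≠ ∅ for every such U.
  x = r: opens ∋ x are {r, t, u}, {r, s, t, u}; each meets A ∖ {r}, so x IS a limit point.
  x = s: opens ∋ x are {s, t, u}, {r, s, t, u}; each meets A ∖ {s}, so x IS a limit point.
  x = t: opens ∋ x are {t, u}, {r, t, u}, {s, t, u}, {r, s, t, u}; each meets A ∖ {t}, so x IS a limit point.
  x = u: open {u} ∋ x has {u} ∩ (A ∖ {u}) = ∅, so x is NOT a limit point.
Collecting: A' = {r, s, t}.


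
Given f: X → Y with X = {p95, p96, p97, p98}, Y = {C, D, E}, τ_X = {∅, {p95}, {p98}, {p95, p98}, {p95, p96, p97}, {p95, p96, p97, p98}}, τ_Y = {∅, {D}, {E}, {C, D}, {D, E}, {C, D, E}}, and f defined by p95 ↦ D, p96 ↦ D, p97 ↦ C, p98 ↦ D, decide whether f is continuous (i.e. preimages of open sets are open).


f is NOT continuous.

Compute f^{-1}(U) for each U ∈ τ_Y:
  U = ∅: f^{-1}(U) = ∅ ∈ τ_X ✓.
  U = {D}: f^{-1}(U) = {p95, p96, p98} ∉ τ_X ✗.
  U = {E}: f^{-1}(U) = ∅ ∈ τ_X ✓.
  U = {C, D}: f^{-1}(U) = {p95, p96, p97, p98} ∈ τ_X ✓.
  U = {D, E}: f^{-1}(U) = {p95, p96, p98} ∉ τ_X ✗.
  U = {C, D, E}: f^{-1}(U) = {p95, p96, p97, p98} ∈ τ_X ✓.
Found U = {D} with f^{-1}(U) = {p95, p96, p98} not in τ_X. Therefore f is NOT continuous.
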